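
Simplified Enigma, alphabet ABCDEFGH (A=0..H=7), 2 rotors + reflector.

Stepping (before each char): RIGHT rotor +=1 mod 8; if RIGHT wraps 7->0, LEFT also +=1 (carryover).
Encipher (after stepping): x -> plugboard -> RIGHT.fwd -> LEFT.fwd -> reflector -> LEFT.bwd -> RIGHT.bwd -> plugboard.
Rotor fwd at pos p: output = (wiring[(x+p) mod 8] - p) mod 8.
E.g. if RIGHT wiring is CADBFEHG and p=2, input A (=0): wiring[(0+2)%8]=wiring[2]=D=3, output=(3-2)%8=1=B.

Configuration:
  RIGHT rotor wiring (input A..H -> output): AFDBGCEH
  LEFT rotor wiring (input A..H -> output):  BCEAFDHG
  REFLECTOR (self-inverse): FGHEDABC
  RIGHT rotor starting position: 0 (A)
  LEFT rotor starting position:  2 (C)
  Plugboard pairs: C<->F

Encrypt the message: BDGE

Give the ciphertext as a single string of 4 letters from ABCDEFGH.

Answer: DGCG

Derivation:
Char 1 ('B'): step: R->1, L=2; B->plug->B->R->C->L->D->refl->E->L'->F->R'->D->plug->D
Char 2 ('D'): step: R->2, L=2; D->plug->D->R->A->L->C->refl->H->L'->G->R'->G->plug->G
Char 3 ('G'): step: R->3, L=2; G->plug->G->R->C->L->D->refl->E->L'->F->R'->F->plug->C
Char 4 ('E'): step: R->4, L=2; E->plug->E->R->E->L->F->refl->A->L'->H->R'->G->plug->G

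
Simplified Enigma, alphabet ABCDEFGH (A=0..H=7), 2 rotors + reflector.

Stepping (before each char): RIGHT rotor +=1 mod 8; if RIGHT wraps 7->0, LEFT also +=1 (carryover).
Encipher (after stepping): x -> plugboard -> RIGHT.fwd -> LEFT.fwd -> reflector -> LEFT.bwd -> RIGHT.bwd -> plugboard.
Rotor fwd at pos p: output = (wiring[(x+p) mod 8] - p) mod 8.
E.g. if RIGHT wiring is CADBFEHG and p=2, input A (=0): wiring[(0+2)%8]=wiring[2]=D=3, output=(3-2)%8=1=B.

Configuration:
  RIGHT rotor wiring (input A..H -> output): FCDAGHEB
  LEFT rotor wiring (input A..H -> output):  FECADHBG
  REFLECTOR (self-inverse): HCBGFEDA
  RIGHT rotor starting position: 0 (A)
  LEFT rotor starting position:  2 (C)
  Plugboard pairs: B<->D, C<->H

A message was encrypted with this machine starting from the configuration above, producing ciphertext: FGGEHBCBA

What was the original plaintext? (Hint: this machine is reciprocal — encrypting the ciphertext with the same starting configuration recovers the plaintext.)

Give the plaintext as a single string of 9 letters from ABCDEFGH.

Char 1 ('F'): step: R->1, L=2; F->plug->F->R->D->L->F->refl->E->L'->F->R'->D->plug->B
Char 2 ('G'): step: R->2, L=2; G->plug->G->R->D->L->F->refl->E->L'->F->R'->D->plug->B
Char 3 ('G'): step: R->3, L=2; G->plug->G->R->H->L->C->refl->B->L'->C->R'->F->plug->F
Char 4 ('E'): step: R->4, L=2; E->plug->E->R->B->L->G->refl->D->L'->G->R'->F->plug->F
Char 5 ('H'): step: R->5, L=2; H->plug->C->R->E->L->H->refl->A->L'->A->R'->D->plug->B
Char 6 ('B'): step: R->6, L=2; B->plug->D->R->E->L->H->refl->A->L'->A->R'->G->plug->G
Char 7 ('C'): step: R->7, L=2; C->plug->H->R->F->L->E->refl->F->L'->D->R'->C->plug->H
Char 8 ('B'): step: R->0, L->3 (L advanced); B->plug->D->R->A->L->F->refl->E->L'->C->R'->B->plug->D
Char 9 ('A'): step: R->1, L=3; A->plug->A->R->B->L->A->refl->H->L'->H->R'->C->plug->H

Answer: BBFFBGHDH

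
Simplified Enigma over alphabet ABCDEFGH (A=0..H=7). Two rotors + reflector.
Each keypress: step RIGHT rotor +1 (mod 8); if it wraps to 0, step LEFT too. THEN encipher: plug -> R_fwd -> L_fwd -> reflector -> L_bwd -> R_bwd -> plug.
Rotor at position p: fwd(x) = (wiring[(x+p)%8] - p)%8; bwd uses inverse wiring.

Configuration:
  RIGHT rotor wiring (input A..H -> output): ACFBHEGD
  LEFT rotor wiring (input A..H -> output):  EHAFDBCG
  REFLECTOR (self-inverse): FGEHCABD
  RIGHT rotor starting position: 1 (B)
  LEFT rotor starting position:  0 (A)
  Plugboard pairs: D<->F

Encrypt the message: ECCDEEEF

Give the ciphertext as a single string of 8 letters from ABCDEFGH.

Answer: DBACBCFB

Derivation:
Char 1 ('E'): step: R->2, L=0; E->plug->E->R->E->L->D->refl->H->L'->B->R'->F->plug->D
Char 2 ('C'): step: R->3, L=0; C->plug->C->R->B->L->H->refl->D->L'->E->R'->B->plug->B
Char 3 ('C'): step: R->4, L=0; C->plug->C->R->C->L->A->refl->F->L'->D->R'->A->plug->A
Char 4 ('D'): step: R->5, L=0; D->plug->F->R->A->L->E->refl->C->L'->G->R'->C->plug->C
Char 5 ('E'): step: R->6, L=0; E->plug->E->R->H->L->G->refl->B->L'->F->R'->B->plug->B
Char 6 ('E'): step: R->7, L=0; E->plug->E->R->C->L->A->refl->F->L'->D->R'->C->plug->C
Char 7 ('E'): step: R->0, L->1 (L advanced); E->plug->E->R->H->L->D->refl->H->L'->B->R'->D->plug->F
Char 8 ('F'): step: R->1, L=1; F->plug->D->R->G->L->F->refl->A->L'->E->R'->B->plug->B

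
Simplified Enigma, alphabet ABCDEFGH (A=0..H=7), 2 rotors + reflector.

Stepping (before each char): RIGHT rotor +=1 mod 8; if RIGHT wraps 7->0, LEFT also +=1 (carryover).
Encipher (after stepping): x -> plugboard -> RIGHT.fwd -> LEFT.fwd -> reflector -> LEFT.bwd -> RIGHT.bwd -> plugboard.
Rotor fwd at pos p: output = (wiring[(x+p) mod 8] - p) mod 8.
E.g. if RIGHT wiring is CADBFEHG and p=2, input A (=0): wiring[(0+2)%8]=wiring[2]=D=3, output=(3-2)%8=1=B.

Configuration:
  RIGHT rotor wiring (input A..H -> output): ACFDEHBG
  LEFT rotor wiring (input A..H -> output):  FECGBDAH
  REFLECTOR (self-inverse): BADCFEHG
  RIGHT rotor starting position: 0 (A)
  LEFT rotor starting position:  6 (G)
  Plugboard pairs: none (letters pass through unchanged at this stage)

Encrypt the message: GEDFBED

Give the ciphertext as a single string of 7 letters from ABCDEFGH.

Char 1 ('G'): step: R->1, L=6; G->plug->G->R->F->L->A->refl->B->L'->B->R'->A->plug->A
Char 2 ('E'): step: R->2, L=6; E->plug->E->R->H->L->F->refl->E->L'->E->R'->F->plug->F
Char 3 ('D'): step: R->3, L=6; D->plug->D->R->G->L->D->refl->C->L'->A->R'->A->plug->A
Char 4 ('F'): step: R->4, L=6; F->plug->F->R->G->L->D->refl->C->L'->A->R'->A->plug->A
Char 5 ('B'): step: R->5, L=6; B->plug->B->R->E->L->E->refl->F->L'->H->R'->H->plug->H
Char 6 ('E'): step: R->6, L=6; E->plug->E->R->H->L->F->refl->E->L'->E->R'->D->plug->D
Char 7 ('D'): step: R->7, L=6; D->plug->D->R->G->L->D->refl->C->L'->A->R'->G->plug->G

Answer: AFAAHDG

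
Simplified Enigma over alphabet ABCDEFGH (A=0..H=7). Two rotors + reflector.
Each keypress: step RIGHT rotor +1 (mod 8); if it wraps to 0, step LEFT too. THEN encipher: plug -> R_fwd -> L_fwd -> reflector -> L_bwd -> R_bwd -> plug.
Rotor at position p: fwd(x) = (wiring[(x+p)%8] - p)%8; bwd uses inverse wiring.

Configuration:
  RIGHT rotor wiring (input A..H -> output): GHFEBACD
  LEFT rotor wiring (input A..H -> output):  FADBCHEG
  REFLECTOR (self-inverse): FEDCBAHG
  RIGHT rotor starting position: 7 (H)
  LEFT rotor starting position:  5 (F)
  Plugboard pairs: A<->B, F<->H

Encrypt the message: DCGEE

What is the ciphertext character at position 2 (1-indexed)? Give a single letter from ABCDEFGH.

Char 1 ('D'): step: R->0, L->6 (L advanced); D->plug->D->R->E->L->F->refl->A->L'->B->R'->E->plug->E
Char 2 ('C'): step: R->1, L=6; C->plug->C->R->D->L->C->refl->D->L'->F->R'->H->plug->F

F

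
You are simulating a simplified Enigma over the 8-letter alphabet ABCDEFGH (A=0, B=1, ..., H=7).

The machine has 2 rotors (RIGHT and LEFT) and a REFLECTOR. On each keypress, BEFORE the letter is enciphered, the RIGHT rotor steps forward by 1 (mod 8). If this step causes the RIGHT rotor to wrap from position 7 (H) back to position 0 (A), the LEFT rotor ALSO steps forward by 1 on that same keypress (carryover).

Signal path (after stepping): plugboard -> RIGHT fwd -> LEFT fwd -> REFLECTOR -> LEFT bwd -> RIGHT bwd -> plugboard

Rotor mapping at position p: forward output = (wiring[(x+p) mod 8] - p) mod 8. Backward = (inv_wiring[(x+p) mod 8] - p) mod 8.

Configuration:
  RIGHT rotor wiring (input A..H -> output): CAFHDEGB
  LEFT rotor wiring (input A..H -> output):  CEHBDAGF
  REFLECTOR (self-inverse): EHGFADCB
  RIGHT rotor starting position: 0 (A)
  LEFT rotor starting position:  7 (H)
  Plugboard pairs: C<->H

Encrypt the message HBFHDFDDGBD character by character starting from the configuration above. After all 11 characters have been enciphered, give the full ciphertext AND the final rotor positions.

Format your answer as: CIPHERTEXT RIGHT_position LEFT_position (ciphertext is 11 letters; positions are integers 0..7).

Char 1 ('H'): step: R->1, L=7; H->plug->C->R->G->L->B->refl->H->L'->H->R'->A->plug->A
Char 2 ('B'): step: R->2, L=7; B->plug->B->R->F->L->E->refl->A->L'->D->R'->A->plug->A
Char 3 ('F'): step: R->3, L=7; F->plug->F->R->H->L->H->refl->B->L'->G->R'->E->plug->E
Char 4 ('H'): step: R->4, L=7; H->plug->C->R->C->L->F->refl->D->L'->B->R'->G->plug->G
Char 5 ('D'): step: R->5, L=7; D->plug->D->R->F->L->E->refl->A->L'->D->R'->E->plug->E
Char 6 ('F'): step: R->6, L=7; F->plug->F->R->B->L->D->refl->F->L'->C->R'->D->plug->D
Char 7 ('D'): step: R->7, L=7; D->plug->D->R->G->L->B->refl->H->L'->H->R'->H->plug->C
Char 8 ('D'): step: R->0, L->0 (L advanced); D->plug->D->R->H->L->F->refl->D->L'->E->R'->F->plug->F
Char 9 ('G'): step: R->1, L=0; G->plug->G->R->A->L->C->refl->G->L'->G->R'->C->plug->H
Char 10 ('B'): step: R->2, L=0; B->plug->B->R->F->L->A->refl->E->L'->B->R'->C->plug->H
Char 11 ('D'): step: R->3, L=0; D->plug->D->R->D->L->B->refl->H->L'->C->R'->H->plug->C
Final: ciphertext=AAEGEDCFHHC, RIGHT=3, LEFT=0

Answer: AAEGEDCFHHC 3 0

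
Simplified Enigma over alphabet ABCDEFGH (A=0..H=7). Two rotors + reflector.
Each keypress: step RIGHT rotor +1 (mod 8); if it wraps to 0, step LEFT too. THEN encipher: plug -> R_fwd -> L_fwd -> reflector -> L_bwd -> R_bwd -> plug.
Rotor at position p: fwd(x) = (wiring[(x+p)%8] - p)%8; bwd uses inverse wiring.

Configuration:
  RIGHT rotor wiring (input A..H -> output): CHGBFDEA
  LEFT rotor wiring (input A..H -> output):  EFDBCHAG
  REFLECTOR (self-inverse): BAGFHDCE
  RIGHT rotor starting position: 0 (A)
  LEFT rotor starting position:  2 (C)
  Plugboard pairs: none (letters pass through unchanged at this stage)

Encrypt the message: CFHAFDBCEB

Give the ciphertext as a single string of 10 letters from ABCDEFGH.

Answer: EAFHDHDHHH

Derivation:
Char 1 ('C'): step: R->1, L=2; C->plug->C->R->A->L->B->refl->A->L'->C->R'->E->plug->E
Char 2 ('F'): step: R->2, L=2; F->plug->F->R->G->L->C->refl->G->L'->E->R'->A->plug->A
Char 3 ('H'): step: R->3, L=2; H->plug->H->R->D->L->F->refl->D->L'->H->R'->F->plug->F
Char 4 ('A'): step: R->4, L=2; A->plug->A->R->B->L->H->refl->E->L'->F->R'->H->plug->H
Char 5 ('F'): step: R->5, L=2; F->plug->F->R->B->L->H->refl->E->L'->F->R'->D->plug->D
Char 6 ('D'): step: R->6, L=2; D->plug->D->R->B->L->H->refl->E->L'->F->R'->H->plug->H
Char 7 ('B'): step: R->7, L=2; B->plug->B->R->D->L->F->refl->D->L'->H->R'->D->plug->D
Char 8 ('C'): step: R->0, L->3 (L advanced); C->plug->C->R->G->L->C->refl->G->L'->A->R'->H->plug->H
Char 9 ('E'): step: R->1, L=3; E->plug->E->R->C->L->E->refl->H->L'->B->R'->H->plug->H
Char 10 ('B'): step: R->2, L=3; B->plug->B->R->H->L->A->refl->B->L'->F->R'->H->plug->H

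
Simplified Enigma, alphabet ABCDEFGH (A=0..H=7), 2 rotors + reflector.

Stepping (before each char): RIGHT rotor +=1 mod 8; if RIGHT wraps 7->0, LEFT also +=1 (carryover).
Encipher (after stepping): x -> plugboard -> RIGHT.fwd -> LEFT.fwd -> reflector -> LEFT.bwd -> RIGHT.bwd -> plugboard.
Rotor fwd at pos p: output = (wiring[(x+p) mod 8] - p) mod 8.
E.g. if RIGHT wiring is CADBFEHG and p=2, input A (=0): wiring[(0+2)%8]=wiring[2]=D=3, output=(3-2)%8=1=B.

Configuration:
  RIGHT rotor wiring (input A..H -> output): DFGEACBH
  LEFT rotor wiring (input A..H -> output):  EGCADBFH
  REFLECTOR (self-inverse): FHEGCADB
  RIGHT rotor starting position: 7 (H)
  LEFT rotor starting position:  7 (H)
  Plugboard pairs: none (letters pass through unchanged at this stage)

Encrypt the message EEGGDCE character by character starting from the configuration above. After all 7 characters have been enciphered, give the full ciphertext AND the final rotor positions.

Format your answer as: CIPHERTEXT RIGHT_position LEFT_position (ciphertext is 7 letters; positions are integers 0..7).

Char 1 ('E'): step: R->0, L->0 (L advanced); E->plug->E->R->A->L->E->refl->C->L'->C->R'->F->plug->F
Char 2 ('E'): step: R->1, L=0; E->plug->E->R->B->L->G->refl->D->L'->E->R'->A->plug->A
Char 3 ('G'): step: R->2, L=0; G->plug->G->R->B->L->G->refl->D->L'->E->R'->A->plug->A
Char 4 ('G'): step: R->3, L=0; G->plug->G->R->C->L->C->refl->E->L'->A->R'->F->plug->F
Char 5 ('D'): step: R->4, L=0; D->plug->D->R->D->L->A->refl->F->L'->G->R'->B->plug->B
Char 6 ('C'): step: R->5, L=0; C->plug->C->R->C->L->C->refl->E->L'->A->R'->E->plug->E
Char 7 ('E'): step: R->6, L=0; E->plug->E->R->A->L->E->refl->C->L'->C->R'->G->plug->G
Final: ciphertext=FAAFBEG, RIGHT=6, LEFT=0

Answer: FAAFBEG 6 0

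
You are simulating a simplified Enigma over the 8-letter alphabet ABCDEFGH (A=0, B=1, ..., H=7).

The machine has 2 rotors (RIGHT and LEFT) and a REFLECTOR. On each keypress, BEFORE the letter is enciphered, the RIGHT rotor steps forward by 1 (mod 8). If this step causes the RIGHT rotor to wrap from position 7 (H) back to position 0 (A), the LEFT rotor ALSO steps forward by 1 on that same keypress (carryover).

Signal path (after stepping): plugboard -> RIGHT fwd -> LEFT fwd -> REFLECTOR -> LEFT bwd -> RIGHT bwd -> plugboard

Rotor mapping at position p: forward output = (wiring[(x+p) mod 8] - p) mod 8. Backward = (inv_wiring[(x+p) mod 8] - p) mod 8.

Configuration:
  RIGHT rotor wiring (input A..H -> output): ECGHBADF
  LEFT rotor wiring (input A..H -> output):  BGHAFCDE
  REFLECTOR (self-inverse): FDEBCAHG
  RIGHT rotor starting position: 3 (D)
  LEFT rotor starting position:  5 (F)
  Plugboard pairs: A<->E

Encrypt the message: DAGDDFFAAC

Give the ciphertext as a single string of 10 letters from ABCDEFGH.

Answer: GEEAHGHEHE

Derivation:
Char 1 ('D'): step: R->4, L=5; D->plug->D->R->B->L->G->refl->H->L'->C->R'->G->plug->G
Char 2 ('A'): step: R->5, L=5; A->plug->E->R->F->L->C->refl->E->L'->D->R'->A->plug->E
Char 3 ('G'): step: R->6, L=5; G->plug->G->R->D->L->E->refl->C->L'->F->R'->A->plug->E
Char 4 ('D'): step: R->7, L=5; D->plug->D->R->H->L->A->refl->F->L'->A->R'->E->plug->A
Char 5 ('D'): step: R->0, L->6 (L advanced); D->plug->D->R->H->L->E->refl->C->L'->F->R'->H->plug->H
Char 6 ('F'): step: R->1, L=6; F->plug->F->R->C->L->D->refl->B->L'->E->R'->G->plug->G
Char 7 ('F'): step: R->2, L=6; F->plug->F->R->D->L->A->refl->F->L'->A->R'->H->plug->H
Char 8 ('A'): step: R->3, L=6; A->plug->E->R->C->L->D->refl->B->L'->E->R'->A->plug->E
Char 9 ('A'): step: R->4, L=6; A->plug->E->R->A->L->F->refl->A->L'->D->R'->H->plug->H
Char 10 ('C'): step: R->5, L=6; C->plug->C->R->A->L->F->refl->A->L'->D->R'->A->plug->E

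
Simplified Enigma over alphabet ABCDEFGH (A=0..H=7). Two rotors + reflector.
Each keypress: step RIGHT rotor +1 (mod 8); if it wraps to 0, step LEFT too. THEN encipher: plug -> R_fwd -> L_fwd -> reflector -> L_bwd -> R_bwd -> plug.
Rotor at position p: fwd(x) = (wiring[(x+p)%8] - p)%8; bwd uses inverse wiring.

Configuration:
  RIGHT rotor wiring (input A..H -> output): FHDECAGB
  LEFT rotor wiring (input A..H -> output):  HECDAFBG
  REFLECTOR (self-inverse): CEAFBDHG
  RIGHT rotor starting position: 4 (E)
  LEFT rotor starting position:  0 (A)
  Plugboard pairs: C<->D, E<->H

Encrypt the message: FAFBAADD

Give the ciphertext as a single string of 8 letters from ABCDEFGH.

Answer: BDHDGHFC

Derivation:
Char 1 ('F'): step: R->5, L=0; F->plug->F->R->G->L->B->refl->E->L'->B->R'->B->plug->B
Char 2 ('A'): step: R->6, L=0; A->plug->A->R->A->L->H->refl->G->L'->H->R'->C->plug->D
Char 3 ('F'): step: R->7, L=0; F->plug->F->R->D->L->D->refl->F->L'->F->R'->E->plug->H
Char 4 ('B'): step: R->0, L->1 (L advanced); B->plug->B->R->H->L->G->refl->H->L'->D->R'->C->plug->D
Char 5 ('A'): step: R->1, L=1; A->plug->A->R->G->L->F->refl->D->L'->A->R'->G->plug->G
Char 6 ('A'): step: R->2, L=1; A->plug->A->R->B->L->B->refl->E->L'->E->R'->E->plug->H
Char 7 ('D'): step: R->3, L=1; D->plug->C->R->F->L->A->refl->C->L'->C->R'->F->plug->F
Char 8 ('D'): step: R->4, L=1; D->plug->C->R->C->L->C->refl->A->L'->F->R'->D->plug->C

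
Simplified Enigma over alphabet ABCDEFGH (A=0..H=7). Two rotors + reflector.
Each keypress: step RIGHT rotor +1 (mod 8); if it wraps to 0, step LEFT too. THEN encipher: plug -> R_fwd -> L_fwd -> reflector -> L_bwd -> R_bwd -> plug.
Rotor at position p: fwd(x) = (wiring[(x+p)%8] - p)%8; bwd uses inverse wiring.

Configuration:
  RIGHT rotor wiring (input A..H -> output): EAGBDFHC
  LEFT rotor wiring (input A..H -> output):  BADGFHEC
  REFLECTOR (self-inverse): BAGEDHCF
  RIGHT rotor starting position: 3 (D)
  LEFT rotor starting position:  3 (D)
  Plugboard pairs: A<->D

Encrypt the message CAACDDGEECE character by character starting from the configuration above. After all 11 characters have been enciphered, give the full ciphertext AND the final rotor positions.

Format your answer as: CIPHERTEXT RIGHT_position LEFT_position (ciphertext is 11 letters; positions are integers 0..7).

Char 1 ('C'): step: R->4, L=3; C->plug->C->R->D->L->B->refl->A->L'->H->R'->A->plug->D
Char 2 ('A'): step: R->5, L=3; A->plug->D->R->H->L->A->refl->B->L'->D->R'->E->plug->E
Char 3 ('A'): step: R->6, L=3; A->plug->D->R->C->L->E->refl->D->L'->A->R'->E->plug->E
Char 4 ('C'): step: R->7, L=3; C->plug->C->R->B->L->C->refl->G->L'->F->R'->B->plug->B
Char 5 ('D'): step: R->0, L->4 (L advanced); D->plug->A->R->E->L->F->refl->H->L'->G->R'->C->plug->C
Char 6 ('D'): step: R->1, L=4; D->plug->A->R->H->L->C->refl->G->L'->D->R'->H->plug->H
Char 7 ('G'): step: R->2, L=4; G->plug->G->R->C->L->A->refl->B->L'->A->R'->F->plug->F
Char 8 ('E'): step: R->3, L=4; E->plug->E->R->H->L->C->refl->G->L'->D->R'->H->plug->H
Char 9 ('E'): step: R->4, L=4; E->plug->E->R->A->L->B->refl->A->L'->C->R'->G->plug->G
Char 10 ('C'): step: R->5, L=4; C->plug->C->R->F->L->E->refl->D->L'->B->R'->F->plug->F
Char 11 ('E'): step: R->6, L=4; E->plug->E->R->A->L->B->refl->A->L'->C->R'->D->plug->A
Final: ciphertext=DEEBCHFHGFA, RIGHT=6, LEFT=4

Answer: DEEBCHFHGFA 6 4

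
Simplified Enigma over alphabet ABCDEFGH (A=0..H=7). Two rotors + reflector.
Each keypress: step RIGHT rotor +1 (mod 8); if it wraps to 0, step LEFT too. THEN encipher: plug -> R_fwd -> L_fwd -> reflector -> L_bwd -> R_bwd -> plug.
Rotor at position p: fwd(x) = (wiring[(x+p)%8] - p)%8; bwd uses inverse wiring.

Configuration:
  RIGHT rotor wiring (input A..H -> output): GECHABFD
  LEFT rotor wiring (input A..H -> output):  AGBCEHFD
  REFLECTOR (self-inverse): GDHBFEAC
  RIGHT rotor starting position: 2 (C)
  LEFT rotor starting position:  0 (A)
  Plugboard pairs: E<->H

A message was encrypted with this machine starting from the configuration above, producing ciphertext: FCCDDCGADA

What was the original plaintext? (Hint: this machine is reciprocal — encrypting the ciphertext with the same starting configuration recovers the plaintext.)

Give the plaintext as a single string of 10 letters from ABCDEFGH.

Char 1 ('F'): step: R->3, L=0; F->plug->F->R->D->L->C->refl->H->L'->F->R'->B->plug->B
Char 2 ('C'): step: R->4, L=0; C->plug->C->R->B->L->G->refl->A->L'->A->R'->F->plug->F
Char 3 ('C'): step: R->5, L=0; C->plug->C->R->G->L->F->refl->E->L'->E->R'->A->plug->A
Char 4 ('D'): step: R->6, L=0; D->plug->D->R->G->L->F->refl->E->L'->E->R'->E->plug->H
Char 5 ('D'): step: R->7, L=0; D->plug->D->R->D->L->C->refl->H->L'->F->R'->C->plug->C
Char 6 ('C'): step: R->0, L->1 (L advanced); C->plug->C->R->C->L->B->refl->D->L'->D->R'->H->plug->E
Char 7 ('G'): step: R->1, L=1; G->plug->G->R->C->L->B->refl->D->L'->D->R'->A->plug->A
Char 8 ('A'): step: R->2, L=1; A->plug->A->R->A->L->F->refl->E->L'->F->R'->B->plug->B
Char 9 ('D'): step: R->3, L=1; D->plug->D->R->C->L->B->refl->D->L'->D->R'->F->plug->F
Char 10 ('A'): step: R->4, L=1; A->plug->A->R->E->L->G->refl->A->L'->B->R'->C->plug->C

Answer: BFAHCEABFC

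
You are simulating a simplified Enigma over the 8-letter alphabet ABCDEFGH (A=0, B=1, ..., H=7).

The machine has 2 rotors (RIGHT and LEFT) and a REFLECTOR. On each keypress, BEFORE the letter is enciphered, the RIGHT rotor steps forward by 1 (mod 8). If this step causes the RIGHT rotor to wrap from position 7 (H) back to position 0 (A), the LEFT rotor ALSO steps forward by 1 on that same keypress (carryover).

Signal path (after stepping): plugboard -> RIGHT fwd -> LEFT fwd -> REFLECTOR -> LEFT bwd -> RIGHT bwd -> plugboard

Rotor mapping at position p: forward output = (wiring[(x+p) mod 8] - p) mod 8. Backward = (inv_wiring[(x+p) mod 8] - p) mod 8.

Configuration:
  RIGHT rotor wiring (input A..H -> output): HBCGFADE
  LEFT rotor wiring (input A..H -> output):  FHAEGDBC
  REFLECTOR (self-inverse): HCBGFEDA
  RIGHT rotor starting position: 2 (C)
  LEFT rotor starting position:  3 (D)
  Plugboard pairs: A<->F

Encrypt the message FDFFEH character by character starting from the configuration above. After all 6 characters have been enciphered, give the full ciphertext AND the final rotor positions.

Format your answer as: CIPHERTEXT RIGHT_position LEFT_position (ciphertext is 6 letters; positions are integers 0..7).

Char 1 ('F'): step: R->3, L=3; F->plug->A->R->D->L->G->refl->D->L'->B->R'->E->plug->E
Char 2 ('D'): step: R->4, L=3; D->plug->D->R->A->L->B->refl->C->L'->F->R'->F->plug->A
Char 3 ('F'): step: R->5, L=3; F->plug->A->R->D->L->G->refl->D->L'->B->R'->G->plug->G
Char 4 ('F'): step: R->6, L=3; F->plug->A->R->F->L->C->refl->B->L'->A->R'->F->plug->A
Char 5 ('E'): step: R->7, L=3; E->plug->E->R->H->L->F->refl->E->L'->G->R'->F->plug->A
Char 6 ('H'): step: R->0, L->4 (L advanced); H->plug->H->R->E->L->B->refl->C->L'->A->R'->F->plug->A
Final: ciphertext=EAGAAA, RIGHT=0, LEFT=4

Answer: EAGAAA 0 4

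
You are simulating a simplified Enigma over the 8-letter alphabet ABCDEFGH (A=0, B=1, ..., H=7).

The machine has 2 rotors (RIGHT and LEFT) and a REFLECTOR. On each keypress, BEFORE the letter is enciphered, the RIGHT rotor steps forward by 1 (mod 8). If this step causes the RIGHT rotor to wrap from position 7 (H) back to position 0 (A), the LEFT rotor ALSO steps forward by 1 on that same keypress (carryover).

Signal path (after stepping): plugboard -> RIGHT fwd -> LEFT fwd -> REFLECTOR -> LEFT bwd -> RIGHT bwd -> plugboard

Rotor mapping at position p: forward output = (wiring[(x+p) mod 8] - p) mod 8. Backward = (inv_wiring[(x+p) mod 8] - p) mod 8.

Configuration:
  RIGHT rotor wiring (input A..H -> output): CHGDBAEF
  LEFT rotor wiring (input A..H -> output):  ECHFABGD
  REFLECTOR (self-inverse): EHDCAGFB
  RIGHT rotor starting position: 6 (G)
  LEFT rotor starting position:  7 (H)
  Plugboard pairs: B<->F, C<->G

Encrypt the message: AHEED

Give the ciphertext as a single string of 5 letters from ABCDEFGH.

Answer: BAHHB

Derivation:
Char 1 ('A'): step: R->7, L=7; A->plug->A->R->G->L->C->refl->D->L'->C->R'->F->plug->B
Char 2 ('H'): step: R->0, L->0 (L advanced); H->plug->H->R->F->L->B->refl->H->L'->C->R'->A->plug->A
Char 3 ('E'): step: R->1, L=0; E->plug->E->R->H->L->D->refl->C->L'->B->R'->H->plug->H
Char 4 ('E'): step: R->2, L=0; E->plug->E->R->C->L->H->refl->B->L'->F->R'->H->plug->H
Char 5 ('D'): step: R->3, L=0; D->plug->D->R->B->L->C->refl->D->L'->H->R'->F->plug->B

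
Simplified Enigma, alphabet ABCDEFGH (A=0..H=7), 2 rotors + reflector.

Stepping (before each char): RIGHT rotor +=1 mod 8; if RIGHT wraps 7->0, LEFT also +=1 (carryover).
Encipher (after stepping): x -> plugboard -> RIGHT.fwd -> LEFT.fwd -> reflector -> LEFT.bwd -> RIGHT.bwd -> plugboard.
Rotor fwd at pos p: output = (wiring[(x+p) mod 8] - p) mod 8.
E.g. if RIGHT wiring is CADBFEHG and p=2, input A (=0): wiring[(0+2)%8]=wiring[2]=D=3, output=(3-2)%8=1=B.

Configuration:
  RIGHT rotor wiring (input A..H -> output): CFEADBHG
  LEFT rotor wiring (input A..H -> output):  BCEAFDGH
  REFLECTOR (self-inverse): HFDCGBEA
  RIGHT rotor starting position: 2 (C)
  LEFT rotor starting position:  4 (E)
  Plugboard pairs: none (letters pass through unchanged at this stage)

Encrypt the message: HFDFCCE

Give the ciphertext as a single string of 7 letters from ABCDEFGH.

Char 1 ('H'): step: R->3, L=4; H->plug->H->R->B->L->H->refl->A->L'->G->R'->C->plug->C
Char 2 ('F'): step: R->4, L=4; F->plug->F->R->B->L->H->refl->A->L'->G->R'->E->plug->E
Char 3 ('D'): step: R->5, L=4; D->plug->D->R->F->L->G->refl->E->L'->H->R'->F->plug->F
Char 4 ('F'): step: R->6, L=4; F->plug->F->R->C->L->C->refl->D->L'->D->R'->H->plug->H
Char 5 ('C'): step: R->7, L=4; C->plug->C->R->G->L->A->refl->H->L'->B->R'->E->plug->E
Char 6 ('C'): step: R->0, L->5 (L advanced); C->plug->C->R->E->L->F->refl->B->L'->B->R'->F->plug->F
Char 7 ('E'): step: R->1, L=5; E->plug->E->R->A->L->G->refl->E->L'->D->R'->B->plug->B

Answer: CEFHEFB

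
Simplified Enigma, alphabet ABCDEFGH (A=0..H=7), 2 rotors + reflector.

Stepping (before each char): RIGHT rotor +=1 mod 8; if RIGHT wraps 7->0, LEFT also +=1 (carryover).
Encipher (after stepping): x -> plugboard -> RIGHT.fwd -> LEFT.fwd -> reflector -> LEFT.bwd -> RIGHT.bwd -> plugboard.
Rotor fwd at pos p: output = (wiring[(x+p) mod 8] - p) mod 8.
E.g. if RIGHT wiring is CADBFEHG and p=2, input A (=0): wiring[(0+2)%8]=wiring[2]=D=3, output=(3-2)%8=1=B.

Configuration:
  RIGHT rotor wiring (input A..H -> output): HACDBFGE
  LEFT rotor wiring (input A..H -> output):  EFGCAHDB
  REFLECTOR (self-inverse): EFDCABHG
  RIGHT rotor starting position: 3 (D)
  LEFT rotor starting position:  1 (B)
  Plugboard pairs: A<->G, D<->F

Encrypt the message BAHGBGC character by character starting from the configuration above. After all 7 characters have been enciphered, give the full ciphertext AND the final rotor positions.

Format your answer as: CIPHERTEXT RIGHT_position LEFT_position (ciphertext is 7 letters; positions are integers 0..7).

Char 1 ('B'): step: R->4, L=1; B->plug->B->R->B->L->F->refl->B->L'->C->R'->C->plug->C
Char 2 ('A'): step: R->5, L=1; A->plug->G->R->G->L->A->refl->E->L'->A->R'->A->plug->G
Char 3 ('H'): step: R->6, L=1; H->plug->H->R->H->L->D->refl->C->L'->F->R'->F->plug->D
Char 4 ('G'): step: R->7, L=1; G->plug->A->R->F->L->C->refl->D->L'->H->R'->H->plug->H
Char 5 ('B'): step: R->0, L->2 (L advanced); B->plug->B->R->A->L->E->refl->A->L'->B->R'->E->plug->E
Char 6 ('G'): step: R->1, L=2; G->plug->A->R->H->L->D->refl->C->L'->G->R'->H->plug->H
Char 7 ('C'): step: R->2, L=2; C->plug->C->R->H->L->D->refl->C->L'->G->R'->H->plug->H
Final: ciphertext=CGDHEHH, RIGHT=2, LEFT=2

Answer: CGDHEHH 2 2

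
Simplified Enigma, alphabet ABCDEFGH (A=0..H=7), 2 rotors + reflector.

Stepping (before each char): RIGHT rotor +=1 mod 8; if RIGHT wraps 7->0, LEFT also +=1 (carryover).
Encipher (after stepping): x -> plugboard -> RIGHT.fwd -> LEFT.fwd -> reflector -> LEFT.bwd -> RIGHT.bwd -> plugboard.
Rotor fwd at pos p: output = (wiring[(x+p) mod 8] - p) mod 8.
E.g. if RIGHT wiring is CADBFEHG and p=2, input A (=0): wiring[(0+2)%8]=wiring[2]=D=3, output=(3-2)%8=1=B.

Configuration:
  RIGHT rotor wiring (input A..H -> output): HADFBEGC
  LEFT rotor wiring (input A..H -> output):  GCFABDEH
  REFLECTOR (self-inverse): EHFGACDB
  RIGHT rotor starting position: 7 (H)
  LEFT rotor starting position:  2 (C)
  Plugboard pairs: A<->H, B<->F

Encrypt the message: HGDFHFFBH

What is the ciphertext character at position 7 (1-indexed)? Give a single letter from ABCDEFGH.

Char 1 ('H'): step: R->0, L->3 (L advanced); H->plug->A->R->H->L->C->refl->F->L'->A->R'->B->plug->F
Char 2 ('G'): step: R->1, L=3; G->plug->G->R->B->L->G->refl->D->L'->F->R'->F->plug->B
Char 3 ('D'): step: R->2, L=3; D->plug->D->R->C->L->A->refl->E->L'->E->R'->E->plug->E
Char 4 ('F'): step: R->3, L=3; F->plug->B->R->G->L->H->refl->B->L'->D->R'->D->plug->D
Char 5 ('H'): step: R->4, L=3; H->plug->A->R->F->L->D->refl->G->L'->B->R'->H->plug->A
Char 6 ('F'): step: R->5, L=3; F->plug->B->R->B->L->G->refl->D->L'->F->R'->C->plug->C
Char 7 ('F'): step: R->6, L=3; F->plug->B->R->E->L->E->refl->A->L'->C->R'->D->plug->D

D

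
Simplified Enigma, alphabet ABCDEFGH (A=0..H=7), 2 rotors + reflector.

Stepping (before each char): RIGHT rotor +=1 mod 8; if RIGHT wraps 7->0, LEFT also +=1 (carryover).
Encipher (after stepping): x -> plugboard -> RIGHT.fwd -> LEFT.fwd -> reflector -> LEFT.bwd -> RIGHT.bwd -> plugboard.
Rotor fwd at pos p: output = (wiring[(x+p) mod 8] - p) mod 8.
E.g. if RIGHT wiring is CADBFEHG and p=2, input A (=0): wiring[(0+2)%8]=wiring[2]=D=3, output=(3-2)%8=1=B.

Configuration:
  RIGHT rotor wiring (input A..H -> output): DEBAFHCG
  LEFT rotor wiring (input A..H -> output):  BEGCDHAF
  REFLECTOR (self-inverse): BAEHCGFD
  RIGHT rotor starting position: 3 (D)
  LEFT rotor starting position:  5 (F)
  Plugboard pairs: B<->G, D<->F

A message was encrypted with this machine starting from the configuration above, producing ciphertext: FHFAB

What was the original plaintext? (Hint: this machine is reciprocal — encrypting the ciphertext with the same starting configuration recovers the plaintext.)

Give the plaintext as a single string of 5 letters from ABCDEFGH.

Char 1 ('F'): step: R->4, L=5; F->plug->D->R->C->L->A->refl->B->L'->F->R'->G->plug->B
Char 2 ('H'): step: R->5, L=5; H->plug->H->R->A->L->C->refl->E->L'->D->R'->G->plug->B
Char 3 ('F'): step: R->6, L=5; F->plug->D->R->G->L->F->refl->G->L'->H->R'->G->plug->B
Char 4 ('A'): step: R->7, L=5; A->plug->A->R->H->L->G->refl->F->L'->G->R'->F->plug->D
Char 5 ('B'): step: R->0, L->6 (L advanced); B->plug->G->R->C->L->D->refl->H->L'->B->R'->C->plug->C

Answer: BBBDC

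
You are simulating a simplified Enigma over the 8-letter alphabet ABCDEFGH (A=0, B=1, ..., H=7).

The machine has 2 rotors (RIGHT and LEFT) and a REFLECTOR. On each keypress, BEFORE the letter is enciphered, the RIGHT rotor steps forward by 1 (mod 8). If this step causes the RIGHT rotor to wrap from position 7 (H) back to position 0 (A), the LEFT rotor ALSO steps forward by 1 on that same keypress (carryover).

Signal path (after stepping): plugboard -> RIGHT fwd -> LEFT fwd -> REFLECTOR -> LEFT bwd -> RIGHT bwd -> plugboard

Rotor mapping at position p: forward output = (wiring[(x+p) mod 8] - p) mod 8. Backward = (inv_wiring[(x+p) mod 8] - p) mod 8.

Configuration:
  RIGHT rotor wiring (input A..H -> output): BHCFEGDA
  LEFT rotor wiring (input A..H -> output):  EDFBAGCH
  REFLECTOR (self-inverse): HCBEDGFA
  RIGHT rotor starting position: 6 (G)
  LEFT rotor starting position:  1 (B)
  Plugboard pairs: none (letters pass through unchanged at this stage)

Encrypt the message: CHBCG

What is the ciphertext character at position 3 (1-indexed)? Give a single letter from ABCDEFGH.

Char 1 ('C'): step: R->7, L=1; C->plug->C->R->A->L->C->refl->B->L'->F->R'->F->plug->F
Char 2 ('H'): step: R->0, L->2 (L advanced); H->plug->H->R->A->L->D->refl->E->L'->D->R'->G->plug->G
Char 3 ('B'): step: R->1, L=2; B->plug->B->R->B->L->H->refl->A->L'->E->R'->C->plug->C

C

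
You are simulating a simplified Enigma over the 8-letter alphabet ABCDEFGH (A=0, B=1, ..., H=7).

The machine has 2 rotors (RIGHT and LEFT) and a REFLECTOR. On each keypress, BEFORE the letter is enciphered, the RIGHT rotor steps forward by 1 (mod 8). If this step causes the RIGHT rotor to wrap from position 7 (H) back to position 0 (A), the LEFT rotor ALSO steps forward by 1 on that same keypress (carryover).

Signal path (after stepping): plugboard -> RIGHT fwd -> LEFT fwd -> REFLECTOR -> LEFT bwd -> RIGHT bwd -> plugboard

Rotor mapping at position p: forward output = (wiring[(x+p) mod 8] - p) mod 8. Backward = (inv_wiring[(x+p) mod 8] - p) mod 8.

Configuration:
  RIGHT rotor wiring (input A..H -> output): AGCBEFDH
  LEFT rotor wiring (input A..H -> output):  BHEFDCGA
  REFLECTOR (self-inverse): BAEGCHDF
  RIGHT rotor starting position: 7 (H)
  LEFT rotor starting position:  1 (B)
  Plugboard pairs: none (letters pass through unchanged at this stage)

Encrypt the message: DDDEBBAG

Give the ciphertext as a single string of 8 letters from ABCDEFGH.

Char 1 ('D'): step: R->0, L->2 (L advanced); D->plug->D->R->B->L->D->refl->G->L'->F->R'->F->plug->F
Char 2 ('D'): step: R->1, L=2; D->plug->D->R->D->L->A->refl->B->L'->C->R'->F->plug->F
Char 3 ('D'): step: R->2, L=2; D->plug->D->R->D->L->A->refl->B->L'->C->R'->C->plug->C
Char 4 ('E'): step: R->3, L=2; E->plug->E->R->E->L->E->refl->C->L'->A->R'->D->plug->D
Char 5 ('B'): step: R->4, L=2; B->plug->B->R->B->L->D->refl->G->L'->F->R'->H->plug->H
Char 6 ('B'): step: R->5, L=2; B->plug->B->R->G->L->H->refl->F->L'->H->R'->H->plug->H
Char 7 ('A'): step: R->6, L=2; A->plug->A->R->F->L->G->refl->D->L'->B->R'->B->plug->B
Char 8 ('G'): step: R->7, L=2; G->plug->G->R->G->L->H->refl->F->L'->H->R'->C->plug->C

Answer: FFCDHHBC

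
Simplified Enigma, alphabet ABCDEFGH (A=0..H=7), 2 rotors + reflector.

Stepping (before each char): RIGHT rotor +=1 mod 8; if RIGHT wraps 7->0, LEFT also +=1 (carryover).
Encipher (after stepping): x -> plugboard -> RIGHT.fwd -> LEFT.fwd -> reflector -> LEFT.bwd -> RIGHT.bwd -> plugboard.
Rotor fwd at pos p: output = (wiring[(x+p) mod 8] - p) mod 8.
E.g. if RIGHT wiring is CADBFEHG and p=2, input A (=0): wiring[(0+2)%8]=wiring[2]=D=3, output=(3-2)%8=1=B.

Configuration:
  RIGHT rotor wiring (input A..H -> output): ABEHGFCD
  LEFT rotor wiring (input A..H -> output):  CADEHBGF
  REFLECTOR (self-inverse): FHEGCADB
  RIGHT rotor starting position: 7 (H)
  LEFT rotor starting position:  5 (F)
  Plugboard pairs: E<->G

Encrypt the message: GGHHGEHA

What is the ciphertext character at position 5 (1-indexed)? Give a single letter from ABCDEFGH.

Char 1 ('G'): step: R->0, L->6 (L advanced); G->plug->E->R->G->L->B->refl->H->L'->B->R'->B->plug->B
Char 2 ('G'): step: R->1, L=6; G->plug->E->R->E->L->F->refl->A->L'->A->R'->A->plug->A
Char 3 ('H'): step: R->2, L=6; H->plug->H->R->H->L->D->refl->G->L'->F->R'->B->plug->B
Char 4 ('H'): step: R->3, L=6; H->plug->H->R->B->L->H->refl->B->L'->G->R'->G->plug->E
Char 5 ('G'): step: R->4, L=6; G->plug->E->R->E->L->F->refl->A->L'->A->R'->G->plug->E

E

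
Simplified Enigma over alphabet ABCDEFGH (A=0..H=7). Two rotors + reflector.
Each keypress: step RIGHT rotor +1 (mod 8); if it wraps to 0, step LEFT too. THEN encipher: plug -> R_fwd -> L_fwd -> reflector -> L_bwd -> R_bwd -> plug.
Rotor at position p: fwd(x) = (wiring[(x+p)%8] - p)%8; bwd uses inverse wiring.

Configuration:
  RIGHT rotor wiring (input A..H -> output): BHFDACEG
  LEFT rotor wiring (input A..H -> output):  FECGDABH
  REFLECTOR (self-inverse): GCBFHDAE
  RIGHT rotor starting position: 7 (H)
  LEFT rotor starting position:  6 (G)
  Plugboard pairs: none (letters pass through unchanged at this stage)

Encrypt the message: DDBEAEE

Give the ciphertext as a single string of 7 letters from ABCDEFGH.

Answer: FADHEHA

Derivation:
Char 1 ('D'): step: R->0, L->7 (L advanced); D->plug->D->R->D->L->D->refl->F->L'->C->R'->F->plug->F
Char 2 ('D'): step: R->1, L=7; D->plug->D->R->H->L->C->refl->B->L'->G->R'->A->plug->A
Char 3 ('B'): step: R->2, L=7; B->plug->B->R->B->L->G->refl->A->L'->A->R'->D->plug->D
Char 4 ('E'): step: R->3, L=7; E->plug->E->R->D->L->D->refl->F->L'->C->R'->H->plug->H
Char 5 ('A'): step: R->4, L=7; A->plug->A->R->E->L->H->refl->E->L'->F->R'->E->plug->E
Char 6 ('E'): step: R->5, L=7; E->plug->E->R->C->L->F->refl->D->L'->D->R'->H->plug->H
Char 7 ('E'): step: R->6, L=7; E->plug->E->R->H->L->C->refl->B->L'->G->R'->A->plug->A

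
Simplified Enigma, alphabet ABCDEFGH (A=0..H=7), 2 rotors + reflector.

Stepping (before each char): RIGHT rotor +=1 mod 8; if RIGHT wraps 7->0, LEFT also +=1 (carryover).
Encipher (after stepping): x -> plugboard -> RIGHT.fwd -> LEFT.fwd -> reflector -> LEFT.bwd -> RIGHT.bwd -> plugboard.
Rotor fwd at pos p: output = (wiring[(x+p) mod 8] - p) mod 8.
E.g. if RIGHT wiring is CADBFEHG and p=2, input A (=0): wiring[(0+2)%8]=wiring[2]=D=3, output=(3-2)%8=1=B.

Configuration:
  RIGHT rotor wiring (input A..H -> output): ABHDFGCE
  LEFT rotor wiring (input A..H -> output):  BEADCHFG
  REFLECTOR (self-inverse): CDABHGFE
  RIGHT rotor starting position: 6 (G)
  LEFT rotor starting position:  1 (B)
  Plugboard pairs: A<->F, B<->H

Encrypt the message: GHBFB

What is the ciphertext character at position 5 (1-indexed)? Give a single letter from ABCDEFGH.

Char 1 ('G'): step: R->7, L=1; G->plug->G->R->H->L->A->refl->C->L'->C->R'->C->plug->C
Char 2 ('H'): step: R->0, L->2 (L advanced); H->plug->B->R->B->L->B->refl->D->L'->E->R'->H->plug->B
Char 3 ('B'): step: R->1, L=2; B->plug->H->R->H->L->C->refl->A->L'->C->R'->C->plug->C
Char 4 ('F'): step: R->2, L=2; F->plug->A->R->F->L->E->refl->H->L'->G->R'->G->plug->G
Char 5 ('B'): step: R->3, L=2; B->plug->H->R->E->L->D->refl->B->L'->B->R'->E->plug->E

E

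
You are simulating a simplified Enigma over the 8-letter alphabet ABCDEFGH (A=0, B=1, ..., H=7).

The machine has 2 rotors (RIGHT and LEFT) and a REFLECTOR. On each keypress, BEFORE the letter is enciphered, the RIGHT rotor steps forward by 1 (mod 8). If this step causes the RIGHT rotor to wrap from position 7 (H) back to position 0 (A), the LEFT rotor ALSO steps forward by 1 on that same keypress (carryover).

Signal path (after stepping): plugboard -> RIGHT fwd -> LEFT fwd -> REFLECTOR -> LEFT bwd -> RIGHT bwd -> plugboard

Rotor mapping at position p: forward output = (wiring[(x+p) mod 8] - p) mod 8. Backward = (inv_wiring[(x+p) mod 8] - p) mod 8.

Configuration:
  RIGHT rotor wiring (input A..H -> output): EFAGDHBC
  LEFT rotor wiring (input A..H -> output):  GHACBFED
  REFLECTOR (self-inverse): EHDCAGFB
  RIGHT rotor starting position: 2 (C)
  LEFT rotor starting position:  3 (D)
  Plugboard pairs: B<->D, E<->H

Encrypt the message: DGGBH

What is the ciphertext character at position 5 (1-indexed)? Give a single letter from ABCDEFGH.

Char 1 ('D'): step: R->3, L=3; D->plug->B->R->A->L->H->refl->B->L'->D->R'->A->plug->A
Char 2 ('G'): step: R->4, L=3; G->plug->G->R->E->L->A->refl->E->L'->G->R'->D->plug->B
Char 3 ('G'): step: R->5, L=3; G->plug->G->R->B->L->G->refl->F->L'->H->R'->D->plug->B
Char 4 ('B'): step: R->6, L=3; B->plug->D->R->H->L->F->refl->G->L'->B->R'->H->plug->E
Char 5 ('H'): step: R->7, L=3; H->plug->E->R->H->L->F->refl->G->L'->B->R'->D->plug->B

B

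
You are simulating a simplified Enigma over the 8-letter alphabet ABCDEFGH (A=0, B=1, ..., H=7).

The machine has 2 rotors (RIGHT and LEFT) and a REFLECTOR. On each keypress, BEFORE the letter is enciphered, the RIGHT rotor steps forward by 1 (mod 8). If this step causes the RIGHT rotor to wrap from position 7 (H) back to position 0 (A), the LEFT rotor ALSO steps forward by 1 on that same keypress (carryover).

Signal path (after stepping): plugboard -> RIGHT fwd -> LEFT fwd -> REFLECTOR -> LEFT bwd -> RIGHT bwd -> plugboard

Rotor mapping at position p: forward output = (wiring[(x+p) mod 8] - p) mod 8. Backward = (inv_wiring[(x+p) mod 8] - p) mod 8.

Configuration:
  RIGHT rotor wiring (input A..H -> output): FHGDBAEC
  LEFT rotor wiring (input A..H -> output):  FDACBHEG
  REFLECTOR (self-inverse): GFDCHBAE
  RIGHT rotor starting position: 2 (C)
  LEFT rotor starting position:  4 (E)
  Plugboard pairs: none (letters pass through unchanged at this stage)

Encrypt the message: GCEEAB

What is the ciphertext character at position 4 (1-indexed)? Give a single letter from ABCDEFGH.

Char 1 ('G'): step: R->3, L=4; G->plug->G->R->E->L->B->refl->F->L'->A->R'->A->plug->A
Char 2 ('C'): step: R->4, L=4; C->plug->C->R->A->L->F->refl->B->L'->E->R'->B->plug->B
Char 3 ('E'): step: R->5, L=4; E->plug->E->R->C->L->A->refl->G->L'->H->R'->B->plug->B
Char 4 ('E'): step: R->6, L=4; E->plug->E->R->A->L->F->refl->B->L'->E->R'->B->plug->B

B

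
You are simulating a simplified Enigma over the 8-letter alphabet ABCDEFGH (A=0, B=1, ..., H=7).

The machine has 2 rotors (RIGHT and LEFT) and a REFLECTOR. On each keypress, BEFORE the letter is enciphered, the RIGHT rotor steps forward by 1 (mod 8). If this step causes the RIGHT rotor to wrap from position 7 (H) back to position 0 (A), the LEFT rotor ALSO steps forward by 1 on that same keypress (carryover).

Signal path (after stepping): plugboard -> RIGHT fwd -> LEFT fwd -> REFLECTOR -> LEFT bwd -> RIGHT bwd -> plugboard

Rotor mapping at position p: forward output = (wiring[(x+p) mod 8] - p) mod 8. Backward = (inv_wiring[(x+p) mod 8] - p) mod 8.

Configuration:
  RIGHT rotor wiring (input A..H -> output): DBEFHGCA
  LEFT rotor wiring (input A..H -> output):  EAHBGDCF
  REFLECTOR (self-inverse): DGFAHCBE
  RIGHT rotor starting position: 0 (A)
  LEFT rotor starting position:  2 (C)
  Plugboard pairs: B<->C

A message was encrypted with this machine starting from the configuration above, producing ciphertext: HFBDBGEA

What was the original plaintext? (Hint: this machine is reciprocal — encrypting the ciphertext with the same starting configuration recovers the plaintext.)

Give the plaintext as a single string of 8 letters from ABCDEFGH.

Char 1 ('H'): step: R->1, L=2; H->plug->H->R->C->L->E->refl->H->L'->B->R'->F->plug->F
Char 2 ('F'): step: R->2, L=2; F->plug->F->R->G->L->C->refl->F->L'->A->R'->E->plug->E
Char 3 ('B'): step: R->3, L=2; B->plug->C->R->D->L->B->refl->G->L'->H->R'->D->plug->D
Char 4 ('D'): step: R->4, L=2; D->plug->D->R->E->L->A->refl->D->L'->F->R'->F->plug->F
Char 5 ('B'): step: R->5, L=2; B->plug->C->R->D->L->B->refl->G->L'->H->R'->F->plug->F
Char 6 ('G'): step: R->6, L=2; G->plug->G->R->B->L->H->refl->E->L'->C->R'->B->plug->C
Char 7 ('E'): step: R->7, L=2; E->plug->E->R->G->L->C->refl->F->L'->A->R'->F->plug->F
Char 8 ('A'): step: R->0, L->3 (L advanced); A->plug->A->R->D->L->H->refl->E->L'->H->R'->E->plug->E

Answer: FEDFFCFE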